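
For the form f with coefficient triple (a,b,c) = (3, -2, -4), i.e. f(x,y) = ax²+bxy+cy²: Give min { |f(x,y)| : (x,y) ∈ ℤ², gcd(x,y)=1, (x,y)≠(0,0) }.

descent: ρ → (-4,2,3)  [lands on river]
river: ρ → (3,4,-3)
river: ρ → (-3,2,4)
river: ρ → (4,6,-1)
river: ρ → (-1,6,4)
river: ρ → (4,2,-3)
river: ρ → (-3,4,3)
river: ρ → (3,2,-4)
river: ρ → (-4,6,1)
river: ρ → (1,6,-4)
closes: descent 1, river 10
min |a| on river = 1

1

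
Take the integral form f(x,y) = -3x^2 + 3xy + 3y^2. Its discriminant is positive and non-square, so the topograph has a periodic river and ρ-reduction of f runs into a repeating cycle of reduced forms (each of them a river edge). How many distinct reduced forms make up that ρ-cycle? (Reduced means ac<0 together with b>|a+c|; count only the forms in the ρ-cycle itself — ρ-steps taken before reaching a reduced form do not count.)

D = 45, ⌊√D⌋ = 6
river: ρ → (3,3,-3)
river: ρ → (-3,3,3)
ρ-cycle length = 2 (tail of 0 descent steps not counted)

2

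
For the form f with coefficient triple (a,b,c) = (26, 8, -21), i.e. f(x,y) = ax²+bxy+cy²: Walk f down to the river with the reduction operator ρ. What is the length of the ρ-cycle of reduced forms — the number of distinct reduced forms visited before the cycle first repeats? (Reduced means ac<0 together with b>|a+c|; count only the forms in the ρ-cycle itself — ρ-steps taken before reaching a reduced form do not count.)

D = 2248, ⌊√D⌋ = 47
river: ρ → (-21,34,13)
river: ρ → (13,44,-6)
river: ρ → (-6,40,27)
river: ρ → (27,14,-19)
river: ρ → (-19,24,22)
river: ρ → (22,20,-21)
river: ρ → (-21,22,21)
river: ρ → (21,20,-22)
river: ρ → (-22,24,19)
river: ρ → (19,14,-27)
river: ρ → (-27,40,6)
river: ρ → (6,44,-13)
river: ρ → (-13,34,21)
river: ρ → (21,8,-26)
river: ρ → (-26,44,3)
river: ρ → (3,46,-11)
river: ρ → (-11,42,11)
river: ρ → (11,46,-3)
river: ρ → (-3,44,26)
river: ρ → (26,8,-21)
ρ-cycle length = 20 (tail of 0 descent steps not counted)

20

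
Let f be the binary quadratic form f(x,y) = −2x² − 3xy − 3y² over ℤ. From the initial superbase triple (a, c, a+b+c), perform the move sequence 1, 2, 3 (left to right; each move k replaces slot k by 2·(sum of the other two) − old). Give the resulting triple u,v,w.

start (-2,-3,-8) = (f(1,0),f(0,1),f(1,1))
replace slot 1: 2·((-3)+(-8)) − (-2) = -20 → (-20,-3,-8)
replace slot 2: 2·((-20)+(-8)) − (-3) = -53 → (-20,-53,-8)
replace slot 3: 2·((-20)+(-53)) − (-8) = -138 → (-20,-53,-138)

-20,-53,-138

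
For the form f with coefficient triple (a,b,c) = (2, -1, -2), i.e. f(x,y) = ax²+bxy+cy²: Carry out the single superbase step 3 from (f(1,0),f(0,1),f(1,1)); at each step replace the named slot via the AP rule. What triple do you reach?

start (2,-2,-1) = (f(1,0),f(0,1),f(1,1))
replace slot 3: 2·(2+(-2)) − (-1) = 1 → (2,-2,1)

2,-2,1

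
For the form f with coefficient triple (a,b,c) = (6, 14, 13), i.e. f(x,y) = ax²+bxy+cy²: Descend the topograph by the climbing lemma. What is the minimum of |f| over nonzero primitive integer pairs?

translate: b→2 (≡14 mod 12), so (6,14,13)→(6,2,5)
flip: (6,2,5)→(5,-2,6)
reduced (well bottom): (5,-2,6) with a≤c, −a<b≤a
well minimum = a = 5

5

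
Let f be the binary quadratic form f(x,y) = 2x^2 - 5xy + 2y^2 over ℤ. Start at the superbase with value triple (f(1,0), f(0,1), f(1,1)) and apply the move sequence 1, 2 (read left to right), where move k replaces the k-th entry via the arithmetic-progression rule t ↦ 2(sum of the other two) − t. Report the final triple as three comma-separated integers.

start (2,2,-1) = (f(1,0),f(0,1),f(1,1))
replace slot 1: 2·(2+(-1)) − 2 = 0 → (0,2,-1)
replace slot 2: 2·(0+(-1)) − 2 = -4 → (0,-4,-1)

0,-4,-1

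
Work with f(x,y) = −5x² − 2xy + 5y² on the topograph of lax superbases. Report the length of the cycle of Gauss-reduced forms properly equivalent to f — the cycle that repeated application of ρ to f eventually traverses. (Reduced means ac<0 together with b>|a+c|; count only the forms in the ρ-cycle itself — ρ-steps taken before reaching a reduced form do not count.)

D = 104, ⌊√D⌋ = 10
descent: ρ → (5,2,-5)  [lands on river]
river: ρ → (-5,8,2)
river: ρ → (2,8,-5)
river: ρ → (-5,2,5)
river: ρ → (5,8,-2)
river: ρ → (-2,8,5)
ρ-cycle length = 6 (tail of 1 descent step not counted)

6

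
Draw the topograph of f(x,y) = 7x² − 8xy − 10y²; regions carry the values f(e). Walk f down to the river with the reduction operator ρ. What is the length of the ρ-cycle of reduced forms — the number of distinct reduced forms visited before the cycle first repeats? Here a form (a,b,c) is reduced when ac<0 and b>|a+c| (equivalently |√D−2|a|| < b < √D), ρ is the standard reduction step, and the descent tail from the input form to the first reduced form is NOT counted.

D = 344, ⌊√D⌋ = 18
descent: ρ → (-10,8,7)  [lands on river]
river: ρ → (7,6,-11)
river: ρ → (-11,16,2)
river: ρ → (2,16,-11)
river: ρ → (-11,6,7)
river: ρ → (7,8,-10)
river: ρ → (-10,12,5)
river: ρ → (5,18,-1)
river: ρ → (-1,18,5)
river: ρ → (5,12,-10)
ρ-cycle length = 10 (tail of 1 descent step not counted)

10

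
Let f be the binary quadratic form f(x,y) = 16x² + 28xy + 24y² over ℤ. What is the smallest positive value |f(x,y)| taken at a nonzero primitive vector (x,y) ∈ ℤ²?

translate: b→-4 (≡28 mod 32), so (16,28,24)→(16,-4,12)
flip: (16,-4,12)→(12,4,16)
reduced (well bottom): (12,4,16) with a≤c, −a<b≤a
well minimum = a = 12

12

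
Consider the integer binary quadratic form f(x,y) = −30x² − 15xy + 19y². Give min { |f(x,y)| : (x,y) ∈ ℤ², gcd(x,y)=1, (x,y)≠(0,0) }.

descent: ρ → (19,15,-30)  [lands on river]
river: ρ → (-30,45,4)
river: ρ → (4,43,-41)
river: ρ → (-41,39,6)
river: ρ → (6,45,-20)
river: ρ → (-20,35,16)
river: ρ → (16,29,-26)
river: ρ → (-26,23,19)
closes: descent 1, river 8
min |a| on river = 4

4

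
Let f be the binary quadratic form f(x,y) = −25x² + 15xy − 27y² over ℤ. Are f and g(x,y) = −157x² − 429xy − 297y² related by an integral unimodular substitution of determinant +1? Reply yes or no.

D₁ = -2475, D₂ = -2475
f is negative-definite; reduce −f:
−f: reduced (well bottom): (25,-15,27) with a≤c, −a<b≤a
flip sign back: reduced form of f is (-25,15,-27)
g is negative-definite; reduce −g:
−g: translate: b→115 (≡429 mod 314), so (157,429,297)→(157,115,25)
−g: flip: (157,115,25)→(25,-115,157)
−g: translate: b→-15 (≡-115 mod 50), so (25,-115,157)→(25,-15,27)
−g: reduced (well bottom): (25,-15,27) with a≤c, −a<b≤a
flip sign back: reduced form of g is (-25,15,-27)
reduced forms (-25, 15, -27) vs (-25, 15, -27) ⇒ equivalent

yes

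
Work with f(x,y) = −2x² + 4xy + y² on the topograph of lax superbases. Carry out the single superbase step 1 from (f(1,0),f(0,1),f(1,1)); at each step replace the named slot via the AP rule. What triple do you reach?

start (-2,1,3) = (f(1,0),f(0,1),f(1,1))
replace slot 1: 2·(1+3) − (-2) = 10 → (10,1,3)

10,1,3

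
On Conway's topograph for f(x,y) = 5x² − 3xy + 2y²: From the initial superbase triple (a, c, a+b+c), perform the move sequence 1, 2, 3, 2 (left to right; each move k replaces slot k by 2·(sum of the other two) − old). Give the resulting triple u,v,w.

start (5,2,4) = (f(1,0),f(0,1),f(1,1))
replace slot 1: 2·(2+4) − 5 = 7 → (7,2,4)
replace slot 2: 2·(7+4) − 2 = 20 → (7,20,4)
replace slot 3: 2·(7+20) − 4 = 50 → (7,20,50)
replace slot 2: 2·(7+50) − 20 = 94 → (7,94,50)

7,94,50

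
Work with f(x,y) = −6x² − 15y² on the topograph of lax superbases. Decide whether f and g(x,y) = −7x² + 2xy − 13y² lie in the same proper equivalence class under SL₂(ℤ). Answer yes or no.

D₁ = -360, D₂ = -360
f is negative-definite; reduce −f:
−f: reduced (well bottom): (6,0,15) with a≤c, −a<b≤a
flip sign back: reduced form of f is (-6,0,-15)
g is negative-definite; reduce −g:
−g: reduced (well bottom): (7,-2,13) with a≤c, −a<b≤a
flip sign back: reduced form of g is (-7,2,-13)
reduced forms (-6, 0, -15) vs (-7, 2, -13) ⇒ inequivalent

no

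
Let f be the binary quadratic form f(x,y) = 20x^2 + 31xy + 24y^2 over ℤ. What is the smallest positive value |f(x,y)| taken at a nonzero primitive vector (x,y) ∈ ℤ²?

translate: b→-9 (≡31 mod 40), so (20,31,24)→(20,-9,13)
flip: (20,-9,13)→(13,9,20)
reduced (well bottom): (13,9,20) with a≤c, −a<b≤a
well minimum = a = 13

13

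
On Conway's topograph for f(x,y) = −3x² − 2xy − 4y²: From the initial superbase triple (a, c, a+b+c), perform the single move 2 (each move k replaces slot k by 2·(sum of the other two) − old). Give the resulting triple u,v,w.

start (-3,-4,-9) = (f(1,0),f(0,1),f(1,1))
replace slot 2: 2·((-3)+(-9)) − (-4) = -20 → (-3,-20,-9)

-3,-20,-9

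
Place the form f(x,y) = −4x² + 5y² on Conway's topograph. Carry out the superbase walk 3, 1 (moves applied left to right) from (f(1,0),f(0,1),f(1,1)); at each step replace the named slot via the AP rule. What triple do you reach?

start (-4,5,1) = (f(1,0),f(0,1),f(1,1))
replace slot 3: 2·((-4)+5) − 1 = 1 → (-4,5,1)
replace slot 1: 2·(5+1) − (-4) = 16 → (16,5,1)

16,5,1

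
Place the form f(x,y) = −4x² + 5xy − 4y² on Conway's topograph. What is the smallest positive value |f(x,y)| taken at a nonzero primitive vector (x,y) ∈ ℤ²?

translate: b→3 (≡-5 mod 8), so (4,-5,4)→(4,3,3)
flip: (4,3,3)→(3,-3,4)
translate: b→3 (≡-3 mod 6), so (3,-3,4)→(3,3,4)
reduced (well bottom): (3,3,4) with a≤c, −a<b≤a
well minimum |f| = |-3| = 3 (negative-definite)

3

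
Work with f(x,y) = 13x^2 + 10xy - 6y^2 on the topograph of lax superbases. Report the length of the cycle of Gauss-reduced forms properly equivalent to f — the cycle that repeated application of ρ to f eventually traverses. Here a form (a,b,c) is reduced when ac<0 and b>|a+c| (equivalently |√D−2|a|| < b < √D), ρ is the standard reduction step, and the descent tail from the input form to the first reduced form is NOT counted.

D = 412, ⌊√D⌋ = 20
river: ρ → (-6,14,9)
river: ρ → (9,4,-11)
river: ρ → (-11,18,2)
river: ρ → (2,18,-11)
river: ρ → (-11,4,9)
river: ρ → (9,14,-6)
river: ρ → (-6,10,13)
river: ρ → (13,16,-3)
river: ρ → (-3,20,1)
river: ρ → (1,20,-3)
river: ρ → (-3,16,13)
river: ρ → (13,10,-6)
ρ-cycle length = 12 (tail of 0 descent steps not counted)

12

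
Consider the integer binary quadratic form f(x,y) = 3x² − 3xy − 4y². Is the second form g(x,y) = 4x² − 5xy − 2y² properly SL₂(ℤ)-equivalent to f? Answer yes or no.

D₁ = 57, D₂ = 57
river cycle of f (length 6): (-4, 3, 3), (3, 3, -4), (-4, 5, 2), (2, 7, -1), (-1, 7, 2), (2, 5, -4)
river cycle of g (length 6): (-2, 5, 4), (4, 3, -3), (-3, 3, 4), (4, 5, -2), (-2, 7, 1), (1, 7, -2)
cycles differ ⇒ inequivalent

no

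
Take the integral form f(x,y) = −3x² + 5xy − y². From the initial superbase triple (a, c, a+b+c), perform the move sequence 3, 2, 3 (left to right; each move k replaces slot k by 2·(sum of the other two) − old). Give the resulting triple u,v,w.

start (-3,-1,1) = (f(1,0),f(0,1),f(1,1))
replace slot 3: 2·((-3)+(-1)) − 1 = -9 → (-3,-1,-9)
replace slot 2: 2·((-3)+(-9)) − (-1) = -23 → (-3,-23,-9)
replace slot 3: 2·((-3)+(-23)) − (-9) = -43 → (-3,-23,-43)

-3,-23,-43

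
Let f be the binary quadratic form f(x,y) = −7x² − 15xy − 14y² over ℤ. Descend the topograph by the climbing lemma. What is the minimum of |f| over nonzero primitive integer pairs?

translate: b→1 (≡15 mod 14), so (7,15,14)→(7,1,6)
flip: (7,1,6)→(6,-1,7)
reduced (well bottom): (6,-1,7) with a≤c, −a<b≤a
well minimum |f| = |-6| = 6 (negative-definite)

6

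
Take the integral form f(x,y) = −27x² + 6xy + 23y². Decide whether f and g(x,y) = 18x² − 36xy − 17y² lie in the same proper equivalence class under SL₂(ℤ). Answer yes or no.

D₁ = 2520, D₂ = 2520
river cycle of f (length 6): (23, 40, -10), (-10, 40, 23), (23, 6, -27), (-27, 48, 2), (2, 48, -27), (-27, 6, 23)
river cycle of g (length 8): (-17, 36, 18), (18, 36, -17), (-17, 32, 22), (22, 12, -27), (-27, 42, 7), (7, 42, -27), (-27, 12, 22), (22, 32, -17)
cycles differ ⇒ inequivalent

no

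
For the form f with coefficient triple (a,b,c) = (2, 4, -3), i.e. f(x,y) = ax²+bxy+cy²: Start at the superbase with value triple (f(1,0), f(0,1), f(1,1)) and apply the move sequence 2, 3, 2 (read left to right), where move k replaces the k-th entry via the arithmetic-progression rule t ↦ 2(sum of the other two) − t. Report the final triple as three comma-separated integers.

start (2,-3,3) = (f(1,0),f(0,1),f(1,1))
replace slot 2: 2·(2+3) − (-3) = 13 → (2,13,3)
replace slot 3: 2·(2+13) − 3 = 27 → (2,13,27)
replace slot 2: 2·(2+27) − 13 = 45 → (2,45,27)

2,45,27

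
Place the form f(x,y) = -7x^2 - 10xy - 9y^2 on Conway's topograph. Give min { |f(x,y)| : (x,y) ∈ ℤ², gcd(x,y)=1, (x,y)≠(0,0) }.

translate: b→-4 (≡10 mod 14), so (7,10,9)→(7,-4,6)
flip: (7,-4,6)→(6,4,7)
reduced (well bottom): (6,4,7) with a≤c, −a<b≤a
well minimum |f| = |-6| = 6 (negative-definite)

6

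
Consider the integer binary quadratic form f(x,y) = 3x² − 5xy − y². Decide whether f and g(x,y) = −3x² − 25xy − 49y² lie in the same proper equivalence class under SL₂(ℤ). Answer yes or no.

D₁ = 37, D₂ = 37
river cycle of f (length 6): (-1, 5, 3), (3, 1, -3), (-3, 5, 1), (1, 5, -3), (-3, 1, 3), (3, 5, -1)
river cycle of g (length 6): (-3, 5, 1), (1, 5, -3), (-3, 1, 3), (3, 5, -1), (-1, 5, 3), (3, 1, -3)
cycles coincide ⇒ equivalent

yes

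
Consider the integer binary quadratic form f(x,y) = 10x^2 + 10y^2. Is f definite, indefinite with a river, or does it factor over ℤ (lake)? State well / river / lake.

D = b²−4ac = 0² − 4·10·10 = -400
D < 0 ⇒ definite ⇒ every region one sign ⇒ single well

well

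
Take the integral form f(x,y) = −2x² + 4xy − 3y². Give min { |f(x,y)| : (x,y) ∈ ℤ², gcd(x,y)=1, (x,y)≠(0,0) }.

translate: b→0 (≡-4 mod 4), so (2,-4,3)→(2,0,1)
flip: (2,0,1)→(1,0,2)
reduced (well bottom): (1,0,2) with a≤c, −a<b≤a
well minimum |f| = |-1| = 1 (negative-definite)

1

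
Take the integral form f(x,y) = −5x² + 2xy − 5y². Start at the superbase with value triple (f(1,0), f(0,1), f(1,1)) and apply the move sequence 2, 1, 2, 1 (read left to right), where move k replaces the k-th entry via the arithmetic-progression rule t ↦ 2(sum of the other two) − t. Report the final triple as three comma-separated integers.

start (-5,-5,-8) = (f(1,0),f(0,1),f(1,1))
replace slot 2: 2·((-5)+(-8)) − (-5) = -21 → (-5,-21,-8)
replace slot 1: 2·((-21)+(-8)) − (-5) = -53 → (-53,-21,-8)
replace slot 2: 2·((-53)+(-8)) − (-21) = -101 → (-53,-101,-8)
replace slot 1: 2·((-101)+(-8)) − (-53) = -165 → (-165,-101,-8)

-165,-101,-8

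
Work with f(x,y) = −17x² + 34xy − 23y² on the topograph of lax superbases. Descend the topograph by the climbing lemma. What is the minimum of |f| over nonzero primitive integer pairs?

translate: b→0 (≡-34 mod 34), so (17,-34,23)→(17,0,6)
flip: (17,0,6)→(6,0,17)
reduced (well bottom): (6,0,17) with a≤c, −a<b≤a
well minimum |f| = |-6| = 6 (negative-definite)

6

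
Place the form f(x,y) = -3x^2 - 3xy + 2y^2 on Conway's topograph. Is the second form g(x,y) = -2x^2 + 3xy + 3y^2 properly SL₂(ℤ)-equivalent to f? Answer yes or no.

D₁ = 33, D₂ = 33
river cycle of f (length 4): (2, 3, -3), (-3, 3, 2), (2, 5, -1), (-1, 5, 2)
river cycle of g (length 4): (3, 3, -2), (-2, 5, 1), (1, 5, -2), (-2, 3, 3)
cycles differ ⇒ inequivalent

no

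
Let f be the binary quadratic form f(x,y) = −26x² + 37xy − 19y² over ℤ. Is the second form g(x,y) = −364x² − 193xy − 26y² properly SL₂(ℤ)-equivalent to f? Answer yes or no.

D₁ = -607, D₂ = -607
f is negative-definite; reduce −f:
−f: translate: b→15 (≡-37 mod 52), so (26,-37,19)→(26,15,8)
−f: flip: (26,15,8)→(8,-15,26)
−f: translate: b→1 (≡-15 mod 16), so (8,-15,26)→(8,1,19)
−f: reduced (well bottom): (8,1,19) with a≤c, −a<b≤a
flip sign back: reduced form of f is (-8,-1,-19)
g is negative-definite; reduce −g:
−g: flip: (364,193,26)→(26,-193,364)
−g: translate: b→15 (≡-193 mod 52), so (26,-193,364)→(26,15,8)
−g: flip: (26,15,8)→(8,-15,26)
−g: translate: b→1 (≡-15 mod 16), so (8,-15,26)→(8,1,19)
−g: reduced (well bottom): (8,1,19) with a≤c, −a<b≤a
flip sign back: reduced form of g is (-8,-1,-19)
reduced forms (-8, -1, -19) vs (-8, -1, -19) ⇒ equivalent

yes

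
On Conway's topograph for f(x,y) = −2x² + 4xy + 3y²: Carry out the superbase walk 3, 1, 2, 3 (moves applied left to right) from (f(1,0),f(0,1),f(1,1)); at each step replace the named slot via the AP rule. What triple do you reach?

start (-2,3,5) = (f(1,0),f(0,1),f(1,1))
replace slot 3: 2·((-2)+3) − 5 = -3 → (-2,3,-3)
replace slot 1: 2·(3+(-3)) − (-2) = 2 → (2,3,-3)
replace slot 2: 2·(2+(-3)) − 3 = -5 → (2,-5,-3)
replace slot 3: 2·(2+(-5)) − (-3) = -3 → (2,-5,-3)

2,-5,-3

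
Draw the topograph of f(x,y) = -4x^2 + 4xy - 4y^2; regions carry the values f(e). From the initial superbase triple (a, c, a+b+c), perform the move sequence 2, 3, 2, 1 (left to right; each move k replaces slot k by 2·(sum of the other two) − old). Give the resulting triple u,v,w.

start (-4,-4,-4) = (f(1,0),f(0,1),f(1,1))
replace slot 2: 2·((-4)+(-4)) − (-4) = -12 → (-4,-12,-4)
replace slot 3: 2·((-4)+(-12)) − (-4) = -28 → (-4,-12,-28)
replace slot 2: 2·((-4)+(-28)) − (-12) = -52 → (-4,-52,-28)
replace slot 1: 2·((-52)+(-28)) − (-4) = -156 → (-156,-52,-28)

-156,-52,-28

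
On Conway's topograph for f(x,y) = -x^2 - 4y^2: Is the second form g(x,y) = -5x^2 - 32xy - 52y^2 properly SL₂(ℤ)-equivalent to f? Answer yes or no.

D₁ = -16, D₂ = -16
f is negative-definite; reduce −f:
−f: reduced (well bottom): (1,0,4) with a≤c, −a<b≤a
flip sign back: reduced form of f is (-1,0,-4)
g is negative-definite; reduce −g:
−g: translate: b→2 (≡32 mod 10), so (5,32,52)→(5,2,1)
−g: flip: (5,2,1)→(1,-2,5)
−g: translate: b→0 (≡-2 mod 2), so (1,-2,5)→(1,0,4)
−g: reduced (well bottom): (1,0,4) with a≤c, −a<b≤a
flip sign back: reduced form of g is (-1,0,-4)
reduced forms (-1, 0, -4) vs (-1, 0, -4) ⇒ equivalent

yes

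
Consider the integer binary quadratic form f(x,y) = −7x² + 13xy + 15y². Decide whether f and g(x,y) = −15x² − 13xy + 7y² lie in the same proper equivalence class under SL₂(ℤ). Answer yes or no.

D₁ = 589, D₂ = 589
river cycle of f (length 16): (15, 17, -5), (-5, 23, 3), (3, 19, -19), (-19, 19, 3), (3, 23, -5), (-5, 17, 15), (15, 13, -7), (-7, 15, 13), (13, 11, -9), (-9, 7, 15), … (6 more)
river cycle of g (length 16): (7, 13, -15), (-15, 17, 5), (5, 23, -3), (-3, 19, 19), (19, 19, -3), (-3, 23, 5), (5, 17, -15), (-15, 13, 7), (7, 15, -13), (-13, 11, 9), … (6 more)
cycles differ ⇒ inequivalent

no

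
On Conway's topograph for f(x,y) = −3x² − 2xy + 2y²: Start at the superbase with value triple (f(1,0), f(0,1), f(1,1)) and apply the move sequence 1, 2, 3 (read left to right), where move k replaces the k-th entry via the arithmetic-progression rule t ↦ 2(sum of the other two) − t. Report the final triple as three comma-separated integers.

start (-3,2,-3) = (f(1,0),f(0,1),f(1,1))
replace slot 1: 2·(2+(-3)) − (-3) = 1 → (1,2,-3)
replace slot 2: 2·(1+(-3)) − 2 = -6 → (1,-6,-3)
replace slot 3: 2·(1+(-6)) − (-3) = -7 → (1,-6,-7)

1,-6,-7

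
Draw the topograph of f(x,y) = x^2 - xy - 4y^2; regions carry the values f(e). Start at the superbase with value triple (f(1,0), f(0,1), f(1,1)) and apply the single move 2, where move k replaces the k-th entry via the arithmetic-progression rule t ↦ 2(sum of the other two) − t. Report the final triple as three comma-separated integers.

start (1,-4,-4) = (f(1,0),f(0,1),f(1,1))
replace slot 2: 2·(1+(-4)) − (-4) = -2 → (1,-2,-4)

1,-2,-4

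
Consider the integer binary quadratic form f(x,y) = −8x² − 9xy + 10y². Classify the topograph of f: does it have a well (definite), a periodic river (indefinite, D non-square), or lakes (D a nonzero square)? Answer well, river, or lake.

D = b²−4ac = (-9)² − 4·(-8)·10 = 401
D > 0 non-square ⇒ indefinite ⇒ periodic river

river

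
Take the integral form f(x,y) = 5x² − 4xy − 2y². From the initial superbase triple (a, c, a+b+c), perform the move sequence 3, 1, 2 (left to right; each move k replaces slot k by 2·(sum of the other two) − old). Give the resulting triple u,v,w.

start (5,-2,-1) = (f(1,0),f(0,1),f(1,1))
replace slot 3: 2·(5+(-2)) − (-1) = 7 → (5,-2,7)
replace slot 1: 2·((-2)+7) − 5 = 5 → (5,-2,7)
replace slot 2: 2·(5+7) − (-2) = 26 → (5,26,7)

5,26,7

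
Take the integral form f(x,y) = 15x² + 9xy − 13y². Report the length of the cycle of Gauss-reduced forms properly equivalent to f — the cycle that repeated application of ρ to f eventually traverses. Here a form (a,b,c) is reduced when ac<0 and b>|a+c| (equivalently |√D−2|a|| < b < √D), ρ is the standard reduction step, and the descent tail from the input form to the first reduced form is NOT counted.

D = 861, ⌊√D⌋ = 29
river: ρ → (-13,17,11)
river: ρ → (11,27,-3)
river: ρ → (-3,27,11)
river: ρ → (11,17,-13)
river: ρ → (-13,9,15)
river: ρ → (15,21,-7)
river: ρ → (-7,21,15)
river: ρ → (15,9,-13)
ρ-cycle length = 8 (tail of 0 descent steps not counted)

8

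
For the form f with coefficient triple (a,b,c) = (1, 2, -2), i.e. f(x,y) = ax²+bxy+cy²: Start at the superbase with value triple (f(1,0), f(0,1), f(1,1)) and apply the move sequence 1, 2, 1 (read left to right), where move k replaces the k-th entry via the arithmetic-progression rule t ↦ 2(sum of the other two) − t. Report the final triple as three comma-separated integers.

start (1,-2,1) = (f(1,0),f(0,1),f(1,1))
replace slot 1: 2·((-2)+1) − 1 = -3 → (-3,-2,1)
replace slot 2: 2·((-3)+1) − (-2) = -2 → (-3,-2,1)
replace slot 1: 2·((-2)+1) − (-3) = 1 → (1,-2,1)

1,-2,1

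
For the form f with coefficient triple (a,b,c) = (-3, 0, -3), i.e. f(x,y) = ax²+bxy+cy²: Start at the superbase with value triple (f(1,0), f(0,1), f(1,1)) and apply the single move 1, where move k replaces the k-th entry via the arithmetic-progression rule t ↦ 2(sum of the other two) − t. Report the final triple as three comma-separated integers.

start (-3,-3,-6) = (f(1,0),f(0,1),f(1,1))
replace slot 1: 2·((-3)+(-6)) − (-3) = -15 → (-15,-3,-6)

-15,-3,-6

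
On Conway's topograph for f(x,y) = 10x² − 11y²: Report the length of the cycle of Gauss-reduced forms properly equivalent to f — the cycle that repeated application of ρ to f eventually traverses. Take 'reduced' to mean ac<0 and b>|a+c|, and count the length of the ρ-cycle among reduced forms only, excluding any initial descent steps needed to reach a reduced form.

D = 440, ⌊√D⌋ = 20
descent: ρ → (-11,0,10)
descent: ρ → (10,20,-1)  [lands on river]
river: ρ → (-1,20,10)
ρ-cycle length = 2 (tail of 2 descent steps not counted)

2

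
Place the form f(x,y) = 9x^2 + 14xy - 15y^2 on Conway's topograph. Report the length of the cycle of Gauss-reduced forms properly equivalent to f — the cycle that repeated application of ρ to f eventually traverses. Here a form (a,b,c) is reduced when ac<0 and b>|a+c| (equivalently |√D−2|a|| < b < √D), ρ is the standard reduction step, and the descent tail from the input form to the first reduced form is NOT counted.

D = 736, ⌊√D⌋ = 27
river: ρ → (-15,16,8)
river: ρ → (8,16,-15)
river: ρ → (-15,14,9)
river: ρ → (9,22,-7)
river: ρ → (-7,20,12)
river: ρ → (12,4,-15)
river: ρ → (-15,26,1)
river: ρ → (1,26,-15)
river: ρ → (-15,4,12)
river: ρ → (12,20,-7)
river: ρ → (-7,22,9)
river: ρ → (9,14,-15)
ρ-cycle length = 12 (tail of 0 descent steps not counted)

12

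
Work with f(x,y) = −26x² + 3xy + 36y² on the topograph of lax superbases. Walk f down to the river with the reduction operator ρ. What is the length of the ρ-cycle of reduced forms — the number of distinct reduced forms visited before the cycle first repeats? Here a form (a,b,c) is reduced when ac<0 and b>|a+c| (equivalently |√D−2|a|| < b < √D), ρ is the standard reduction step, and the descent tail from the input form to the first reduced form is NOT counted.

D = 3753, ⌊√D⌋ = 61
descent: ρ → (36,-3,-26)
descent: ρ → (-26,55,7)  [lands on river]
river: ρ → (7,57,-18)
river: ρ → (-18,51,16)
river: ρ → (16,45,-27)
river: ρ → (-27,9,34)
river: ρ → (34,59,-2)
river: ρ → (-2,61,4)
river: ρ → (4,59,-17)
river: ρ → (-17,43,28)
river: ρ → (28,13,-32)
river: ρ → (-32,51,9)
river: ρ → (9,57,-14)
river: ρ → (-14,55,13)
river: ρ → (13,49,-26)
ρ-cycle length = 14 (tail of 2 descent steps not counted)

14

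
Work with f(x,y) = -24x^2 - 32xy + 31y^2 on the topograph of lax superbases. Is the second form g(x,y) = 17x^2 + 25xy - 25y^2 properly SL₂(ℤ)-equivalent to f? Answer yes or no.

D₁ = 4000, D₂ = 2325
discriminants differ ⇒ not SL₂(ℤ)-equivalent

no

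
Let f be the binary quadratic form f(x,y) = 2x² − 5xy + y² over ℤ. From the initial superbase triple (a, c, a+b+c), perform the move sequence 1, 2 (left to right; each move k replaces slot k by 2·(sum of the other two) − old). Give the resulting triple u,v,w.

start (2,1,-2) = (f(1,0),f(0,1),f(1,1))
replace slot 1: 2·(1+(-2)) − 2 = -4 → (-4,1,-2)
replace slot 2: 2·((-4)+(-2)) − 1 = -13 → (-4,-13,-2)

-4,-13,-2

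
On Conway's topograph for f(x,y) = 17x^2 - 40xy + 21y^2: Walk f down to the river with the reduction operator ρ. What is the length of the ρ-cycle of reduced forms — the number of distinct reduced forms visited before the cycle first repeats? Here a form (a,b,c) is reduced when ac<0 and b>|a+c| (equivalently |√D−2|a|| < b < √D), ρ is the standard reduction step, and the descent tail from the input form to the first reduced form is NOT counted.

D = 172, ⌊√D⌋ = 13
descent: ρ → (21,-2,-2)
descent: ρ → (-2,10,9)  [lands on river]
river: ρ → (9,8,-3)
river: ρ → (-3,10,6)
river: ρ → (6,2,-7)
river: ρ → (-7,12,1)
river: ρ → (1,12,-7)
river: ρ → (-7,2,6)
river: ρ → (6,10,-3)
river: ρ → (-3,8,9)
river: ρ → (9,10,-2)
ρ-cycle length = 10 (tail of 2 descent steps not counted)

10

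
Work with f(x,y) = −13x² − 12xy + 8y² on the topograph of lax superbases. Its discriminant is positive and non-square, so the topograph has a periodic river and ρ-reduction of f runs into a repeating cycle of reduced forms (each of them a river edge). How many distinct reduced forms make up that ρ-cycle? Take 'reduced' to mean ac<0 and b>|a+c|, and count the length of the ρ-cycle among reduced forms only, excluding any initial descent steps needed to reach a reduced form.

D = 560, ⌊√D⌋ = 23
descent: ρ → (8,12,-13)  [lands on river]
river: ρ → (-13,14,7)
river: ρ → (7,14,-13)
river: ρ → (-13,12,8)
river: ρ → (8,20,-5)
river: ρ → (-5,20,8)
ρ-cycle length = 6 (tail of 1 descent step not counted)

6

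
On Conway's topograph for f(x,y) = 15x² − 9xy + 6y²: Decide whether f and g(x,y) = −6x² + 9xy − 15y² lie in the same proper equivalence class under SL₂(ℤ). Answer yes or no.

D₁ = -279, D₂ = -279
f: flip: (15,-9,6)→(6,9,15)
f: translate: b→-3 (≡9 mod 12), so (6,9,15)→(6,-3,12)
f: reduced (well bottom): (6,-3,12) with a≤c, −a<b≤a
g is negative-definite; reduce −g:
−g: translate: b→3 (≡-9 mod 12), so (6,-9,15)→(6,3,12)
−g: reduced (well bottom): (6,3,12) with a≤c, −a<b≤a
flip sign back: reduced form of g is (-6,-3,-12)
reduced forms (6, -3, 12) vs (-6, -3, -12) ⇒ inequivalent

no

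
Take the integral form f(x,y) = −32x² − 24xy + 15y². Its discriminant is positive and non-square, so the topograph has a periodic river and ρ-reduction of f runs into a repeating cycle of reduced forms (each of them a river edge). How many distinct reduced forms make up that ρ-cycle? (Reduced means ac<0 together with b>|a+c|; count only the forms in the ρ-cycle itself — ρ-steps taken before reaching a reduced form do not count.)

D = 2496, ⌊√D⌋ = 49
descent: ρ → (15,24,-32)  [lands on river]
river: ρ → (-32,40,7)
river: ρ → (7,44,-20)
river: ρ → (-20,36,15)
ρ-cycle length = 4 (tail of 1 descent step not counted)

4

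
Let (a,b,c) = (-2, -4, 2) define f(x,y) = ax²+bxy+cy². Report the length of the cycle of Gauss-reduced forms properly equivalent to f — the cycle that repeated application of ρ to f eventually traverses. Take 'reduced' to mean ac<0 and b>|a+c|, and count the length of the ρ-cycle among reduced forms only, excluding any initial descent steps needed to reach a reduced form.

D = 32, ⌊√D⌋ = 5
descent: ρ → (2,4,-2)  [lands on river]
river: ρ → (-2,4,2)
ρ-cycle length = 2 (tail of 1 descent step not counted)

2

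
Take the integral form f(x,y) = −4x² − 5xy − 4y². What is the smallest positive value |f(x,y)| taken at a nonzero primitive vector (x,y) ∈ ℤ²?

translate: b→-3 (≡5 mod 8), so (4,5,4)→(4,-3,3)
flip: (4,-3,3)→(3,3,4)
reduced (well bottom): (3,3,4) with a≤c, −a<b≤a
well minimum |f| = |-3| = 3 (negative-definite)

3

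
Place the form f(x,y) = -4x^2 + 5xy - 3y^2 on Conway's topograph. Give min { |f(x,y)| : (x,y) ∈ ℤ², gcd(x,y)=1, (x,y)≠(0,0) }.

translate: b→3 (≡-5 mod 8), so (4,-5,3)→(4,3,2)
flip: (4,3,2)→(2,-3,4)
translate: b→1 (≡-3 mod 4), so (2,-3,4)→(2,1,3)
reduced (well bottom): (2,1,3) with a≤c, −a<b≤a
well minimum |f| = |-2| = 2 (negative-definite)

2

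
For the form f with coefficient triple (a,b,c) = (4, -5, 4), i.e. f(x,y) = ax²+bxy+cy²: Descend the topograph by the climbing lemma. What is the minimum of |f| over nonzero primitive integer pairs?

translate: b→3 (≡-5 mod 8), so (4,-5,4)→(4,3,3)
flip: (4,3,3)→(3,-3,4)
translate: b→3 (≡-3 mod 6), so (3,-3,4)→(3,3,4)
reduced (well bottom): (3,3,4) with a≤c, −a<b≤a
well minimum = a = 3

3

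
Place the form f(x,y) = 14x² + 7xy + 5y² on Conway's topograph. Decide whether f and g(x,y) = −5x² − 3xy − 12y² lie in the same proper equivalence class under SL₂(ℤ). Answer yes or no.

D₁ = -231, D₂ = -231
f: flip: (14,7,5)→(5,-7,14)
f: translate: b→3 (≡-7 mod 10), so (5,-7,14)→(5,3,12)
f: reduced (well bottom): (5,3,12) with a≤c, −a<b≤a
g is negative-definite; reduce −g:
−g: reduced (well bottom): (5,3,12) with a≤c, −a<b≤a
flip sign back: reduced form of g is (-5,-3,-12)
reduced forms (5, 3, 12) vs (-5, -3, -12) ⇒ inequivalent

no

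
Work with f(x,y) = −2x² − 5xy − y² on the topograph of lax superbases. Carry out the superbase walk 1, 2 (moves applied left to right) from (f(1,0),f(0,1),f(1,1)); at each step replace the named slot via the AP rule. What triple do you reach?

start (-2,-1,-8) = (f(1,0),f(0,1),f(1,1))
replace slot 1: 2·((-1)+(-8)) − (-2) = -16 → (-16,-1,-8)
replace slot 2: 2·((-16)+(-8)) − (-1) = -47 → (-16,-47,-8)

-16,-47,-8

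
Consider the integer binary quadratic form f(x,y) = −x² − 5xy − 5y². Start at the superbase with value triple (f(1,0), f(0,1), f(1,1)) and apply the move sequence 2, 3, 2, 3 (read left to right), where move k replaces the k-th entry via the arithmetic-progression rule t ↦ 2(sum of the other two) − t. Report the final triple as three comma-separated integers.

start (-1,-5,-11) = (f(1,0),f(0,1),f(1,1))
replace slot 2: 2·((-1)+(-11)) − (-5) = -19 → (-1,-19,-11)
replace slot 3: 2·((-1)+(-19)) − (-11) = -29 → (-1,-19,-29)
replace slot 2: 2·((-1)+(-29)) − (-19) = -41 → (-1,-41,-29)
replace slot 3: 2·((-1)+(-41)) − (-29) = -55 → (-1,-41,-55)

-1,-41,-55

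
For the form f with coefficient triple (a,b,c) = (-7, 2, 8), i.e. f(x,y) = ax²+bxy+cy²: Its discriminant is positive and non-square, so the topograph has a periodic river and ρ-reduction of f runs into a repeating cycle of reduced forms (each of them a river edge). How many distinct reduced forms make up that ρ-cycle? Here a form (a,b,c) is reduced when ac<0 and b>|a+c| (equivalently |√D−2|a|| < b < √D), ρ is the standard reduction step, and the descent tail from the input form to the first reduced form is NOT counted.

D = 228, ⌊√D⌋ = 15
river: ρ → (8,14,-1)
river: ρ → (-1,14,8)
river: ρ → (8,2,-7)
river: ρ → (-7,12,3)
river: ρ → (3,12,-7)
river: ρ → (-7,2,8)
ρ-cycle length = 6 (tail of 0 descent steps not counted)

6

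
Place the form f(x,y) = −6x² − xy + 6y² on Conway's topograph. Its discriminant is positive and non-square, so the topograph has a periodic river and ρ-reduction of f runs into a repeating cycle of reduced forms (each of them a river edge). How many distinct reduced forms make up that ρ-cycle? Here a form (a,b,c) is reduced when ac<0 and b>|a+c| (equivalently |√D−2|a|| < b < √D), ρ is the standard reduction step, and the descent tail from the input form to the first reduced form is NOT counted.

D = 145, ⌊√D⌋ = 12
descent: ρ → (6,1,-6)  [lands on river]
river: ρ → (-6,11,1)
river: ρ → (1,11,-6)
river: ρ → (-6,1,6)
river: ρ → (6,11,-1)
river: ρ → (-1,11,6)
ρ-cycle length = 6 (tail of 1 descent step not counted)

6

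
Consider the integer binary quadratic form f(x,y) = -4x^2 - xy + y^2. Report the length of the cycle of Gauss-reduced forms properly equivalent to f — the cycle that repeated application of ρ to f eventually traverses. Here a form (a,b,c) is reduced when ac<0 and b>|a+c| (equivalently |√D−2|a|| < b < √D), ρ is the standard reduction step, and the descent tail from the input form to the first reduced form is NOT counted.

D = 17, ⌊√D⌋ = 4
descent: ρ → (1,3,-2)  [lands on river]
river: ρ → (-2,1,2)
river: ρ → (2,3,-1)
river: ρ → (-1,3,2)
river: ρ → (2,1,-2)
river: ρ → (-2,3,1)
ρ-cycle length = 6 (tail of 1 descent step not counted)

6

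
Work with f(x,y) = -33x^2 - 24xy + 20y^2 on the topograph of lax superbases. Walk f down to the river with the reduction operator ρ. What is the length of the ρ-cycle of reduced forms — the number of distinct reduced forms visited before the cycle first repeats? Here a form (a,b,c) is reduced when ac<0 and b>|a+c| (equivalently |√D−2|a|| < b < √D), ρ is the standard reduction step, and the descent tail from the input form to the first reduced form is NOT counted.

D = 3216, ⌊√D⌋ = 56
descent: ρ → (20,24,-33)  [lands on river]
river: ρ → (-33,42,11)
river: ρ → (11,46,-25)
river: ρ → (-25,54,3)
river: ρ → (3,54,-25)
river: ρ → (-25,46,11)
river: ρ → (11,42,-33)
river: ρ → (-33,24,20)
river: ρ → (20,56,-1)
river: ρ → (-1,56,20)
ρ-cycle length = 10 (tail of 1 descent step not counted)

10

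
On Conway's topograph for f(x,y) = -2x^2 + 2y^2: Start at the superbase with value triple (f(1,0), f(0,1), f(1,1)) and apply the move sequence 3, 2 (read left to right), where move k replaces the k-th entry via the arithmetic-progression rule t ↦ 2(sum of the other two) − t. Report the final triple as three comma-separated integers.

start (-2,2,0) = (f(1,0),f(0,1),f(1,1))
replace slot 3: 2·((-2)+2) − 0 = 0 → (-2,2,0)
replace slot 2: 2·((-2)+0) − 2 = -6 → (-2,-6,0)

-2,-6,0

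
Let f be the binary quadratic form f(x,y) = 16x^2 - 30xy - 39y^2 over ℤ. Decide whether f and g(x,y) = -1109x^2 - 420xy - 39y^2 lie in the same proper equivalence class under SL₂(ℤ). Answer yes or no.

D₁ = 3396, D₂ = 3396
river cycle of f (length 30): (-39, 30, 16), (16, 34, -35), (-35, 36, 15), (15, 54, -8), (-8, 58, 1), (1, 58, -8), (-8, 54, 15), (15, 36, -35), (-35, 34, 16), (16, 30, -39), … (20 more)
river cycle of g (length 30): (-39, 30, 16), (16, 34, -35), (-35, 36, 15), (15, 54, -8), (-8, 58, 1), (1, 58, -8), (-8, 54, 15), (15, 36, -35), (-35, 34, 16), (16, 30, -39), … (20 more)
cycles coincide ⇒ equivalent

yes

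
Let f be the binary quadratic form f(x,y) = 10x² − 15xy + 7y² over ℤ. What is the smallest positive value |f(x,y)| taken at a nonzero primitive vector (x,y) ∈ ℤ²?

translate: b→5 (≡-15 mod 20), so (10,-15,7)→(10,5,2)
flip: (10,5,2)→(2,-5,10)
translate: b→-1 (≡-5 mod 4), so (2,-5,10)→(2,-1,7)
reduced (well bottom): (2,-1,7) with a≤c, −a<b≤a
well minimum = a = 2

2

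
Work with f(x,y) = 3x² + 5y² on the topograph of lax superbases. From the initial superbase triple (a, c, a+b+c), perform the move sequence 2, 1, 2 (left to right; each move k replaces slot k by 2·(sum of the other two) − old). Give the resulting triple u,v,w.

start (3,5,8) = (f(1,0),f(0,1),f(1,1))
replace slot 2: 2·(3+8) − 5 = 17 → (3,17,8)
replace slot 1: 2·(17+8) − 3 = 47 → (47,17,8)
replace slot 2: 2·(47+8) − 17 = 93 → (47,93,8)

47,93,8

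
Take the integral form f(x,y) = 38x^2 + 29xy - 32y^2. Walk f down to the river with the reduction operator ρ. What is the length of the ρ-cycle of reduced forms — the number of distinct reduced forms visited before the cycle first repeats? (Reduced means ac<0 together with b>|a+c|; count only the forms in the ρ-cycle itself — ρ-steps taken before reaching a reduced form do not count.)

D = 5705, ⌊√D⌋ = 75
river: ρ → (-32,35,35)
river: ρ → (35,35,-32)
river: ρ → (-32,29,38)
river: ρ → (38,47,-23)
river: ρ → (-23,45,40)
river: ρ → (40,35,-28)
river: ρ → (-28,21,47)
river: ρ → (47,73,-2)
river: ρ → (-2,75,10)
river: ρ → (10,65,-37)
river: ρ → (-37,9,38)
river: ρ → (38,67,-8)
river: ρ → (-8,61,62)
river: ρ → (62,63,-7)
river: ρ → (-7,63,62)
river: ρ → (62,61,-8)
river: ρ → (-8,67,38)
river: ρ → (38,9,-37)
river: ρ → (-37,65,10)
river: ρ → (10,75,-2)
river: ρ → (-2,73,47)
river: ρ → (47,21,-28)
river: ρ → (-28,35,40)
river: ρ → (40,45,-23)
river: ρ → (-23,47,38)
river: ρ → (38,29,-32)
ρ-cycle length = 26 (tail of 0 descent steps not counted)

26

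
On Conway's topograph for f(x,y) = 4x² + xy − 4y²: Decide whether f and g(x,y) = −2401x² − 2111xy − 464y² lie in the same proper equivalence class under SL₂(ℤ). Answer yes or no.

D₁ = 65, D₂ = 65
river cycle of f (length 6): (-4, 7, 1), (1, 7, -4), (-4, 1, 4), (4, 7, -1), (-1, 7, 4), (4, 1, -4)
river cycle of g (length 6): (-4, 7, 1), (1, 7, -4), (-4, 1, 4), (4, 7, -1), (-1, 7, 4), (4, 1, -4)
cycles coincide ⇒ equivalent

yes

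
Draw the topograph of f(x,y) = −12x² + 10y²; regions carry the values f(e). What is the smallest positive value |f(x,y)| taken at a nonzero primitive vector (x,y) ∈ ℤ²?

descent: ρ → (10,20,-2)  [lands on river]
river: ρ → (-2,20,10)
closes: descent 1, river 2
min |a| on river = 2

2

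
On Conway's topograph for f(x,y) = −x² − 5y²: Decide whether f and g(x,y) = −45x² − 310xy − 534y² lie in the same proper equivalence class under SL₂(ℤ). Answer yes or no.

D₁ = -20, D₂ = -20
f is negative-definite; reduce −f:
−f: reduced (well bottom): (1,0,5) with a≤c, −a<b≤a
flip sign back: reduced form of f is (-1,0,-5)
g is negative-definite; reduce −g:
−g: translate: b→40 (≡310 mod 90), so (45,310,534)→(45,40,9)
−g: flip: (45,40,9)→(9,-40,45)
−g: translate: b→-4 (≡-40 mod 18), so (9,-40,45)→(9,-4,1)
−g: flip: (9,-4,1)→(1,4,9)
−g: translate: b→0 (≡4 mod 2), so (1,4,9)→(1,0,5)
−g: reduced (well bottom): (1,0,5) with a≤c, −a<b≤a
flip sign back: reduced form of g is (-1,0,-5)
reduced forms (-1, 0, -5) vs (-1, 0, -5) ⇒ equivalent

yes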